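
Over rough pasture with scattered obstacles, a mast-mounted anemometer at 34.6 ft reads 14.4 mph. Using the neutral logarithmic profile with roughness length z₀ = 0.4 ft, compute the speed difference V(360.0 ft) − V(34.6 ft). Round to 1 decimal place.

7.6 mph

Log law: V₂ = V₁ · ln(z₂/z₀)/ln(z₁/z₀) = 14.4 × 6.8024/4.4601 = 21.9622 mph
ΔV = 21.9622 − 14.4 = 7.5622 mph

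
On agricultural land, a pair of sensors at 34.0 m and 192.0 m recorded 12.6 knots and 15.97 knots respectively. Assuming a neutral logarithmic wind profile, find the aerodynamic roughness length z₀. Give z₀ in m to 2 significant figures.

Log law: V(z) ∝ ln(z/z₀). With r = V₁/V₂ = 12.6/15.97 = 0.78898,
r · ln(z₂/z₀) = ln(z₁/z₀) ⇒ ln z₀ = (ln z₁ − r·ln z₂)/(1 − r)
ln z₀ = (3.52636 − 0.78898×5.25750) / 0.21102 = -2.9461
z₀ = exp(-2.9461) = 0.05254 m

z₀ ≈ 0.053 m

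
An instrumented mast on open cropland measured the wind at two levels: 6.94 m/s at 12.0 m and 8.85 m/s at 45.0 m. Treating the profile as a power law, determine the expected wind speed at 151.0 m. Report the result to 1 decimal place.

First find α: α = ln(V₂/V₁)/ln(z₂/z₁) = ln(8.85/6.94)/ln(45.0/12.0) = 0.24312/1.32176 = 0.1839
Extrapolate from 45.0 m to 151.0 m: V₃ = 8.85 × (151.0/45.0)^0.1839 = 8.85 × 1.2494 = 11.0573 m/s

11.1 m/s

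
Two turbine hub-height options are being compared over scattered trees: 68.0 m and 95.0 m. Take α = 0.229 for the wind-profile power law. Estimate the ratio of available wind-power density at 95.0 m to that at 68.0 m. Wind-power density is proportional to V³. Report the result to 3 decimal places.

Speed ratio: V_B/V_A = (z_B/z_A)^α = (95.0/68.0)^0.229 = (1.3971)^0.229 = 1.07958
Power-density ratio: P_B/P_A = (V_B/V_A)³ = (1.07958)³ = 1.25824

1.258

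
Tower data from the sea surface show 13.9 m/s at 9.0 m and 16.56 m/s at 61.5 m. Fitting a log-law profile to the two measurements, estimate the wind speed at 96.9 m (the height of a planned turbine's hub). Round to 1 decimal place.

17.2 m/s

Log law: V ∝ ln(z/z₀). From the pair, with r = V₁/V₂ = 0.83937,
ln z₀ = (ln z₁ − r·ln z₂)/(1 − r) = (2.1972 − 0.83937×4.1190)/0.16063 = -7.8453 → z₀ = 0.0003916 m
V₃ = V₁ · ln(z₃/z₀)/ln(z₁/z₀) = 13.9 × 12.4190/10.0426 = 17.1893 m/s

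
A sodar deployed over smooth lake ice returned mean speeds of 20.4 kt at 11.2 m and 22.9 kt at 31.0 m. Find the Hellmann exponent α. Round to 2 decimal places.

α ≈ 0.11

Power law: V₂/V₁ = (z₂/z₁)^α ⇒ α = ln(V₂/V₁) / ln(z₂/z₁)
α = ln(22.9/20.4) / ln(31.0/11.2) = ln(1.1225) / ln(2.7679)
  = 0.11560 / 1.01807 = 0.11355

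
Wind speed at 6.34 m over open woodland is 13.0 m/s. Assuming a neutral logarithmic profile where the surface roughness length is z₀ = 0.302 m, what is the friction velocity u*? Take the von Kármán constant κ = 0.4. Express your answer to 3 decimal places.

Log law: V(z) = (u*/κ) · ln(z/z₀) ⇒ u* = κ · V / ln(z/z₀)
u* = 0.4 × 13.0 / ln(6.34/0.302) = 0.4 × 13.0 / 3.0442
   = 5.2000 / 3.0442 = 1.7082 m/s

u* ≈ 1.708 m/s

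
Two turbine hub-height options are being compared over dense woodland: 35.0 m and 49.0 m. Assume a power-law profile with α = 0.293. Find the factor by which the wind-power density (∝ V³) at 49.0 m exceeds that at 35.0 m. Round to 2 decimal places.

Speed ratio: V_B/V_A = (z_B/z_A)^α = (49.0/35.0)^0.293 = (1.4000)^0.293 = 1.10361
Power-density ratio: P_B/P_A = (V_B/V_A)³ = (1.10361)³ = 1.34415

1.34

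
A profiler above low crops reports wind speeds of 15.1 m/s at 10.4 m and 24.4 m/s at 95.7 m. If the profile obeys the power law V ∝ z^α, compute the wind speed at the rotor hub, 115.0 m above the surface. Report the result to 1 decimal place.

First find α: α = ln(V₂/V₁)/ln(z₂/z₁) = ln(24.4/15.1)/ln(95.7/10.4) = 0.47989/2.21941 = 0.2162
Extrapolate from 95.7 m to 115.0 m: V₃ = 24.4 × (115.0/95.7)^0.2162 = 24.4 × 1.0405 = 25.3888 m/s

25.4 m/s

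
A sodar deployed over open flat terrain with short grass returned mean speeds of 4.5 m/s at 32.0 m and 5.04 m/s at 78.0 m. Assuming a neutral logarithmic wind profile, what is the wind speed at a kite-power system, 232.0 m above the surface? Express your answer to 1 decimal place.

5.7 m/s

Log law: V ∝ ln(z/z₀). From the pair, with r = V₁/V₂ = 0.89286,
ln z₀ = (ln z₁ − r·ln z₂)/(1 − r) = (3.4657 − 0.89286×4.3567)/0.10714 = -3.9590 → z₀ = 0.01908 m
V₃ = V₁ · ln(z₃/z₀)/ln(z₁/z₀) = 4.5 × 9.4058/7.4248 = 5.7006 m/s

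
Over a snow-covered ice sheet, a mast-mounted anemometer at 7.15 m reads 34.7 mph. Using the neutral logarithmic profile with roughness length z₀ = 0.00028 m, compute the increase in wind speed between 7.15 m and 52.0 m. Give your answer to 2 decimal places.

6.78 mph

Log law: V₂ = V₁ · ln(z₂/z₀)/ln(z₁/z₀) = 34.7 × 12.1320/10.1478 = 41.4846 mph
ΔV = 41.4846 − 34.7 = 6.7846 mph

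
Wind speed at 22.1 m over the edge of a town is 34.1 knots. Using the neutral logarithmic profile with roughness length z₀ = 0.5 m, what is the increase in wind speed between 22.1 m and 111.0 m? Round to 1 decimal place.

Log law: V₂ = V₁ · ln(z₂/z₀)/ln(z₁/z₀) = 34.1 × 5.4027/3.7887 = 48.6262 knots
ΔV = 48.6262 − 34.1 = 14.5262 knots

14.5 knots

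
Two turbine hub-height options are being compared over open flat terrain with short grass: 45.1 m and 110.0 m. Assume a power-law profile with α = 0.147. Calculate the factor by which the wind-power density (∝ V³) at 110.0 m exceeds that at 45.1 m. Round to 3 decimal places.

1.482

Speed ratio: V_B/V_A = (z_B/z_A)^α = (110.0/45.1)^0.147 = (2.4390)^0.147 = 1.14004
Power-density ratio: P_B/P_A = (V_B/V_A)³ = (1.14004)³ = 1.48171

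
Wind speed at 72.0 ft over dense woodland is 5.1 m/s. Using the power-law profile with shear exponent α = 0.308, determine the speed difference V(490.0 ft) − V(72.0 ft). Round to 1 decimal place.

Power law: V₂ = V₁ · (z₂/z₁)^α = 5.1 × (6.8056)^0.308 = 9.2064 m/s
ΔV = 9.2064 − 5.1 = 4.1064 m/s

4.1 m/s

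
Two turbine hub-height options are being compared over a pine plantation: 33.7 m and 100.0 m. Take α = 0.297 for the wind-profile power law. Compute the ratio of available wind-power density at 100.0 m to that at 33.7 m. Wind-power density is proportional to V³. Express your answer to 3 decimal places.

2.636

Speed ratio: V_B/V_A = (z_B/z_A)^α = (100.0/33.7)^0.297 = (2.9674)^0.297 = 1.38132
Power-density ratio: P_B/P_A = (V_B/V_A)³ = (1.38132)³ = 2.63561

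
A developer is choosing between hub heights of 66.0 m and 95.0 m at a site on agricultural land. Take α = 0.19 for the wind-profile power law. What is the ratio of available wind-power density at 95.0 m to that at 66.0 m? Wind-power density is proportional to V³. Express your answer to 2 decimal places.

1.23

Speed ratio: V_B/V_A = (z_B/z_A)^α = (95.0/66.0)^0.19 = (1.4394)^0.19 = 1.07165
Power-density ratio: P_B/P_A = (V_B/V_A)³ = (1.07165)³ = 1.23073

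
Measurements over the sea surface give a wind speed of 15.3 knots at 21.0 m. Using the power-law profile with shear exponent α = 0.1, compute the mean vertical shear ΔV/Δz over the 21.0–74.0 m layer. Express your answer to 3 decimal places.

0.039 knots/m

Power law: V₂ = V₁ · (z₂/z₁)^α = 15.3 × (3.5238)^0.1 = 17.3537 knots
ΔV/Δz = (17.3537 − 15.3)/(74.0 − 21.0) = 2.0537/53.0000 = 0.03875 knots/m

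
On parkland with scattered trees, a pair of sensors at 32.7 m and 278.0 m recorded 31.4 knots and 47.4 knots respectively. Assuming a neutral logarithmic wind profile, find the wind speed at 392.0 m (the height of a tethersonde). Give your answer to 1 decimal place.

50.0 knots

Log law: V ∝ ln(z/z₀). From the pair, with r = V₁/V₂ = 0.66245,
ln z₀ = (ln z₁ − r·ln z₂)/(1 − r) = (3.4874 − 0.66245×5.6276)/0.33755 = -0.7129 → z₀ = 0.4902 m
V₃ = V₁ · ln(z₃/z₀)/ln(z₁/z₀) = 31.4 × 6.6841/4.2002 = 49.9690 knots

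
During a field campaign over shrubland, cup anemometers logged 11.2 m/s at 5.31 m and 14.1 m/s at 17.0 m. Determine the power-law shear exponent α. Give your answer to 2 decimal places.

α ≈ 0.20

Power law: V₂/V₁ = (z₂/z₁)^α ⇒ α = ln(V₂/V₁) / ln(z₂/z₁)
α = ln(14.1/11.2) / ln(17.0/5.31) = ln(1.2589) / ln(3.2015)
  = 0.23026 / 1.16362 = 0.19788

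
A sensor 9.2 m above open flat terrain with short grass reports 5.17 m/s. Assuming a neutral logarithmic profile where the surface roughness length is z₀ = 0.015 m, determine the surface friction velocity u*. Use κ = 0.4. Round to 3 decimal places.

u* ≈ 0.322 m/s

Log law: V(z) = (u*/κ) · ln(z/z₀) ⇒ u* = κ · V / ln(z/z₀)
u* = 0.4 × 5.17 / ln(9.2/0.015) = 0.4 × 5.17 / 6.4189
   = 2.0680 / 6.4189 = 0.3222 m/s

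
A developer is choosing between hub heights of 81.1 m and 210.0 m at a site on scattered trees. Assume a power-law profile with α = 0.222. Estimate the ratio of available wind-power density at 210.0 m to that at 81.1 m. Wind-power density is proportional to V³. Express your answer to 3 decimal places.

1.884

Speed ratio: V_B/V_A = (z_B/z_A)^α = (210.0/81.1)^0.222 = (2.5894)^0.222 = 1.23518
Power-density ratio: P_B/P_A = (V_B/V_A)³ = (1.23518)³ = 1.88447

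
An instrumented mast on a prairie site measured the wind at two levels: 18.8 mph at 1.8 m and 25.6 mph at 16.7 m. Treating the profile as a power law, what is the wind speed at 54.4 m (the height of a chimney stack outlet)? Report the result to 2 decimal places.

First find α: α = ln(V₂/V₁)/ln(z₂/z₁) = ln(25.6/18.8)/ln(16.7/1.8) = 0.30874/2.22762 = 0.1386
Extrapolate from 16.7 m to 54.4 m: V₃ = 25.6 × (54.4/16.7)^0.1386 = 25.6 × 1.1778 = 30.1524 mph

30.15 mph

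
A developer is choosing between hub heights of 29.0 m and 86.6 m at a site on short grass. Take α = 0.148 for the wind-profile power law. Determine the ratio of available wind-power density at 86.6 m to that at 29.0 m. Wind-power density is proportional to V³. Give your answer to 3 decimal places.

Speed ratio: V_B/V_A = (z_B/z_A)^α = (86.6/29.0)^0.148 = (2.9862)^0.148 = 1.17576
Power-density ratio: P_B/P_A = (V_B/V_A)³ = (1.17576)³ = 1.62537

1.625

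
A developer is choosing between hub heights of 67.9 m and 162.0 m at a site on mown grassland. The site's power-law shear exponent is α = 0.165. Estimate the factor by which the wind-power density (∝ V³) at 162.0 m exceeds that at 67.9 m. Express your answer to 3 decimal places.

Speed ratio: V_B/V_A = (z_B/z_A)^α = (162.0/67.9)^0.165 = (2.3859)^0.165 = 1.15428
Power-density ratio: P_B/P_A = (V_B/V_A)³ = (1.15428)³ = 1.53792

1.538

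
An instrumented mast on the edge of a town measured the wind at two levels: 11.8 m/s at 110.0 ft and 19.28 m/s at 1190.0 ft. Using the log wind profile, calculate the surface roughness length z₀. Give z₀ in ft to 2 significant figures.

z₀ ≈ 2.6 ft

Log law: V(z) ∝ ln(z/z₀). With r = V₁/V₂ = 11.8/19.28 = 0.61203,
r · ln(z₂/z₀) = ln(z₁/z₀) ⇒ ln z₀ = (ln z₁ − r·ln z₂)/(1 − r)
ln z₀ = (4.70048 − 0.61203×7.08171) / 0.38797 = 0.9440
z₀ = exp(0.9440) = 2.570 ft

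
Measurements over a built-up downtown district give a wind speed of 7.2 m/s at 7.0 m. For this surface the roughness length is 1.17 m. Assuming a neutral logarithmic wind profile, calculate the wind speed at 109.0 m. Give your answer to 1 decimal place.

Log law: V(z) ∝ ln(z/z₀), so V₂/V₁ = ln(z₂/z₀) / ln(z₁/z₀).
ln(109.0/1.17) = 4.5343, ln(7.0/1.17) = 1.7889
V₂ = 7.2 × 4.5343/1.7889 = 7.2 × 2.5347 = 18.2499 m/s

18.2 m/s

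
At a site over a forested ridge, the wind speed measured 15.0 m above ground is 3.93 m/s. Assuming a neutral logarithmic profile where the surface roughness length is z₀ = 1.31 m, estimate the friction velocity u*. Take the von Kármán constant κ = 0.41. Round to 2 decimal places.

u* ≈ 0.66 m/s

Log law: V(z) = (u*/κ) · ln(z/z₀) ⇒ u* = κ · V / ln(z/z₀)
u* = 0.41 × 3.93 / ln(15.0/1.31) = 0.41 × 3.93 / 2.4380
   = 1.6113 / 2.4380 = 0.6609 m/s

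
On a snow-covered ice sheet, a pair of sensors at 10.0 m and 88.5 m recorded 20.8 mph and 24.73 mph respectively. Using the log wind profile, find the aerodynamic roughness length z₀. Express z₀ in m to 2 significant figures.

Log law: V(z) ∝ ln(z/z₀). With r = V₁/V₂ = 20.8/24.73 = 0.84108,
r · ln(z₂/z₀) = ln(z₁/z₀) ⇒ ln z₀ = (ln z₁ − r·ln z₂)/(1 − r)
ln z₀ = (2.30259 − 0.84108×4.48300) / 0.15892 = -9.2375
z₀ = exp(-9.2375) = 0.00009732 m

z₀ ≈ 0.000097 m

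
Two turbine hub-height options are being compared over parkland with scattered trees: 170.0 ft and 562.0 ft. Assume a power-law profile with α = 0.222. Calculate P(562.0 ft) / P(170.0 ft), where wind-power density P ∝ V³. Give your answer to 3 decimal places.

Speed ratio: V_B/V_A = (z_B/z_A)^α = (562.0/170.0)^0.222 = (3.3059)^0.222 = 1.30401
Power-density ratio: P_B/P_A = (V_B/V_A)³ = (1.30401)³ = 2.21741

2.217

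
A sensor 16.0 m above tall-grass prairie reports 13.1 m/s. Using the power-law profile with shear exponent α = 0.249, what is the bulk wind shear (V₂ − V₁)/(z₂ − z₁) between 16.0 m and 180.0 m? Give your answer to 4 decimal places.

Power law: V₂ = V₁ · (z₂/z₁)^α = 13.1 × (11.2500)^0.249 = 23.9336 m/s
ΔV/Δz = (23.9336 − 13.1)/(180.0 − 16.0) = 10.8336/164.0000 = 0.06606 m/s/m

0.0661 m/s/m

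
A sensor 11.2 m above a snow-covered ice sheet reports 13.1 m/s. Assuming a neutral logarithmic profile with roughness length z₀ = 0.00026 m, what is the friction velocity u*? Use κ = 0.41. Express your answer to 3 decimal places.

Log law: V(z) = (u*/κ) · ln(z/z₀) ⇒ u* = κ · V / ln(z/z₀)
u* = 0.41 × 13.1 / ln(11.2/0.00026) = 0.41 × 13.1 / 10.6707
   = 5.3710 / 10.6707 = 0.5033 m/s

u* ≈ 0.503 m/s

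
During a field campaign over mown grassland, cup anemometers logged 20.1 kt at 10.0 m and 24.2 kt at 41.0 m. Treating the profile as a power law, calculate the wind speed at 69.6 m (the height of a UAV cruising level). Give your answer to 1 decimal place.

First find α: α = ln(V₂/V₁)/ln(z₂/z₁) = ln(24.2/20.1)/ln(41.0/10.0) = 0.18563/1.41099 = 0.1316
Extrapolate from 41.0 m to 69.6 m: V₃ = 24.2 × (69.6/41.0)^0.1316 = 24.2 × 1.0721 = 25.9449 kt

25.9 kt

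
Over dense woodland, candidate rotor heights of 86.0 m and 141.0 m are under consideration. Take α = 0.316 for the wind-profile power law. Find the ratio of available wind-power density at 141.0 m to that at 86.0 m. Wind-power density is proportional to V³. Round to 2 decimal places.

Speed ratio: V_B/V_A = (z_B/z_A)^α = (141.0/86.0)^0.316 = (1.6395)^0.316 = 1.16910
Power-density ratio: P_B/P_A = (V_B/V_A)³ = (1.16910)³ = 1.59792

1.60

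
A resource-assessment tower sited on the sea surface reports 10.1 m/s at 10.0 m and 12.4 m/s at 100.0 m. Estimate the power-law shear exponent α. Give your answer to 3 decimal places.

α ≈ 0.089

Power law: V₂/V₁ = (z₂/z₁)^α ⇒ α = ln(V₂/V₁) / ln(z₂/z₁)
α = ln(12.4/10.1) / ln(100.0/10.0) = ln(1.2277) / ln(10.0000)
  = 0.20516 / 2.30259 = 0.08910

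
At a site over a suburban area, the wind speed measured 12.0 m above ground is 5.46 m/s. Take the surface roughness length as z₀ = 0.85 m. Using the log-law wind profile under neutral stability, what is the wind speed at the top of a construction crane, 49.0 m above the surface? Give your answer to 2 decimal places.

8.36 m/s

Log law: V(z) ∝ ln(z/z₀), so V₂/V₁ = ln(z₂/z₀) / ln(z₁/z₀).
ln(49.0/0.85) = 4.0543, ln(12.0/0.85) = 2.6474
V₂ = 5.46 × 4.0543/2.6474 = 5.46 × 1.5314 = 8.3616 m/s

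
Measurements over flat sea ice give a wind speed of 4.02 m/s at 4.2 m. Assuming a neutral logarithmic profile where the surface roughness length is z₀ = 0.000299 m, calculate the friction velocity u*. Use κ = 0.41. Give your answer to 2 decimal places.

u* ≈ 0.17 m/s

Log law: V(z) = (u*/κ) · ln(z/z₀) ⇒ u* = κ · V / ln(z/z₀)
u* = 0.41 × 4.02 / ln(4.2/0.000299) = 0.41 × 4.02 / 9.5502
   = 1.6482 / 9.5502 = 0.1726 m/s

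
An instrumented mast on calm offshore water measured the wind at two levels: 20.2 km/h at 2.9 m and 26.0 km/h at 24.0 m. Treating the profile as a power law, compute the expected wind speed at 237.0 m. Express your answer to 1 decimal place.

First find α: α = ln(V₂/V₁)/ln(z₂/z₁) = ln(26.0/20.2)/ln(24.0/2.9) = 0.25241/2.11334 = 0.1194
Extrapolate from 24.0 m to 237.0 m: V₃ = 26.0 × (237.0/24.0)^0.1194 = 26.0 × 1.3146 = 34.1790 km/h

34.2 km/h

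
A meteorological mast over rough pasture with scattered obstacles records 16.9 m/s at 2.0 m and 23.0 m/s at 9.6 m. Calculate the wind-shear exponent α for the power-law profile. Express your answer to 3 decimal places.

Power law: V₂/V₁ = (z₂/z₁)^α ⇒ α = ln(V₂/V₁) / ln(z₂/z₁)
α = ln(23.0/16.9) / ln(9.6/2.0) = ln(1.3609) / ln(4.8000)
  = 0.30818 / 1.56862 = 0.19647

α ≈ 0.196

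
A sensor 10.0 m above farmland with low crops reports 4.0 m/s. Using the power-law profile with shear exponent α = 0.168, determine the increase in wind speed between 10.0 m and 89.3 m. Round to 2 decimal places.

1.78 m/s

Power law: V₂ = V₁ · (z₂/z₁)^α = 4.0 × (8.9300)^0.168 = 5.7783 m/s
ΔV = 5.7783 − 4.0 = 1.7783 m/s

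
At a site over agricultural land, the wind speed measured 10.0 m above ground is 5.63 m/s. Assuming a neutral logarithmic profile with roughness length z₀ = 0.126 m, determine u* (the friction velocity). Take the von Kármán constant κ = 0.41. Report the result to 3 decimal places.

Log law: V(z) = (u*/κ) · ln(z/z₀) ⇒ u* = κ · V / ln(z/z₀)
u* = 0.41 × 5.63 / ln(10.0/0.126) = 0.41 × 5.63 / 4.3741
   = 2.3083 / 4.3741 = 0.5277 m/s

u* ≈ 0.528 m/s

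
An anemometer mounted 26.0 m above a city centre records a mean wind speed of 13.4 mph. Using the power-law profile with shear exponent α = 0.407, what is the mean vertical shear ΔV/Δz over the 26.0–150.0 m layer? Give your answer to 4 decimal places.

0.1125 mph/m

Power law: V₂ = V₁ · (z₂/z₁)^α = 13.4 × (5.7692)^0.407 = 27.3451 mph
ΔV/Δz = (27.3451 − 13.4)/(150.0 − 26.0) = 13.9451/124.0000 = 0.11246 mph/m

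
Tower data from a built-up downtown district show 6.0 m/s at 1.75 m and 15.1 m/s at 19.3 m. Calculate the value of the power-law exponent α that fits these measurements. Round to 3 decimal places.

α ≈ 0.384

Power law: V₂/V₁ = (z₂/z₁)^α ⇒ α = ln(V₂/V₁) / ln(z₂/z₁)
α = ln(15.1/6.0) / ln(19.3/1.75) = ln(2.5167) / ln(11.0286)
  = 0.92294 / 2.40049 = 0.38448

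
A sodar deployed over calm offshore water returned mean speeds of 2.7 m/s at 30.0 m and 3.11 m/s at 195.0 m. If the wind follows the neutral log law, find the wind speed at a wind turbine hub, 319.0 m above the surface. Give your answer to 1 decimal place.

3.2 m/s

Log law: V ∝ ln(z/z₀). From the pair, with r = V₁/V₂ = 0.86817,
ln z₀ = (ln z₁ − r·ln z₂)/(1 − r) = (3.4012 − 0.86817×5.2730)/0.13183 = -8.9253 → z₀ = 0.0001330 m
V₃ = V₁ · ln(z₃/z₀)/ln(z₁/z₀) = 2.7 × 14.6905/12.3265 = 3.2178 m/s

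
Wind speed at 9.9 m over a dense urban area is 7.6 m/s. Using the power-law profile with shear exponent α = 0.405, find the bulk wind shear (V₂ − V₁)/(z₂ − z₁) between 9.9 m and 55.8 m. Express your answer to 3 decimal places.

Power law: V₂ = V₁ · (z₂/z₁)^α = 7.6 × (5.6364)^0.405 = 15.3098 m/s
ΔV/Δz = (15.3098 − 7.6)/(55.8 − 9.9) = 7.7098/45.9000 = 0.16797 m/s/m

0.168 m/s/m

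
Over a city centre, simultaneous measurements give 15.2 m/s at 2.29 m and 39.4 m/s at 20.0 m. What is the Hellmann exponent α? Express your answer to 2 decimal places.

α ≈ 0.44

Power law: V₂/V₁ = (z₂/z₁)^α ⇒ α = ln(V₂/V₁) / ln(z₂/z₁)
α = ln(39.4/15.2) / ln(20.0/2.29) = ln(2.5921) / ln(8.7336)
  = 0.95247 / 2.16718 = 0.43950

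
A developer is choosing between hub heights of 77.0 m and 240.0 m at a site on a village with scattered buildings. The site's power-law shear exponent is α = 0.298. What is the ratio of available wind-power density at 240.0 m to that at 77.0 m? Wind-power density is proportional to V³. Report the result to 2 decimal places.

2.76

Speed ratio: V_B/V_A = (z_B/z_A)^α = (240.0/77.0)^0.298 = (3.1169)^0.298 = 1.40323
Power-density ratio: P_B/P_A = (V_B/V_A)³ = (1.40323)³ = 2.76303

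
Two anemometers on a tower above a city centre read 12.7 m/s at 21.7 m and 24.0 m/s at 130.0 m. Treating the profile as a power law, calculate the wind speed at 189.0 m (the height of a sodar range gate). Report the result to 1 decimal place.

27.4 m/s

First find α: α = ln(V₂/V₁)/ln(z₂/z₁) = ln(24.0/12.7)/ln(130.0/21.7) = 0.63645/1.79022 = 0.3555
Extrapolate from 130.0 m to 189.0 m: V₃ = 24.0 × (189.0/130.0)^0.3555 = 24.0 × 1.1423 = 27.4151 m/s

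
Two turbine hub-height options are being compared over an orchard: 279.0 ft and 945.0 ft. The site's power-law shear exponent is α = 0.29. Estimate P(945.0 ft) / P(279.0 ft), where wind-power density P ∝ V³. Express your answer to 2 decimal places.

Speed ratio: V_B/V_A = (z_B/z_A)^α = (945.0/279.0)^0.29 = (3.3871)^0.29 = 1.42446
Power-density ratio: P_B/P_A = (V_B/V_A)³ = (1.42446)³ = 2.89035

2.89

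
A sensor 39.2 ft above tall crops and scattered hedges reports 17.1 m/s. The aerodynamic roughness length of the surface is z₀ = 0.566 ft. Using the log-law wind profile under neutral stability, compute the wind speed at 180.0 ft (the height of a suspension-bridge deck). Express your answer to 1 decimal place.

Log law: V(z) ∝ ln(z/z₀), so V₂/V₁ = ln(z₂/z₀) / ln(z₁/z₀).
ln(180.0/0.566) = 5.7621, ln(39.2/0.566) = 4.2378
V₂ = 17.1 × 5.7621/4.2378 = 17.1 × 1.3597 = 23.2506 m/s

23.3 m/s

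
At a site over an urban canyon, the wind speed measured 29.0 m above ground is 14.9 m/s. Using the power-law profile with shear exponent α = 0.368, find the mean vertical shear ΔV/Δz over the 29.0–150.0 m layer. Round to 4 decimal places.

Power law: V₂ = V₁ · (z₂/z₁)^α = 14.9 × (5.1724)^0.368 = 27.2788 m/s
ΔV/Δz = (27.2788 − 14.9)/(150.0 − 29.0) = 12.3788/121.0000 = 0.10230 m/s/m

0.1023 m/s/m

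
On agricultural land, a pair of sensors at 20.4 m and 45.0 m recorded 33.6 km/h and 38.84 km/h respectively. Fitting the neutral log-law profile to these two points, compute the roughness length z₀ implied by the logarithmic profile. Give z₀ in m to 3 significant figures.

Log law: V(z) ∝ ln(z/z₀). With r = V₁/V₂ = 33.6/38.84 = 0.86509,
r · ln(z₂/z₀) = ln(z₁/z₀) ⇒ ln z₀ = (ln z₁ − r·ln z₂)/(1 − r)
ln z₀ = (3.01553 − 0.86509×3.80666) / 0.13491 = -2.0573
z₀ = exp(-2.0573) = 0.1278 m

z₀ ≈ 0.128 m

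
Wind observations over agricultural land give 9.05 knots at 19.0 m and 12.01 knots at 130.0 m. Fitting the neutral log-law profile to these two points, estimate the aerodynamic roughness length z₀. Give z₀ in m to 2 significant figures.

Log law: V(z) ∝ ln(z/z₀). With r = V₁/V₂ = 9.05/12.01 = 0.75354,
r · ln(z₂/z₀) = ln(z₁/z₀) ⇒ ln z₀ = (ln z₁ − r·ln z₂)/(1 − r)
ln z₀ = (2.94444 − 0.75354×4.86753) / 0.24646 = -2.9353
z₀ = exp(-2.9353) = 0.05312 m

z₀ ≈ 0.053 m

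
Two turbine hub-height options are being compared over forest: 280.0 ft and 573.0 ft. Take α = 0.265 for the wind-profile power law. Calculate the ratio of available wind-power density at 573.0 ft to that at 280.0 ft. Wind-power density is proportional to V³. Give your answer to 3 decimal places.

Speed ratio: V_B/V_A = (z_B/z_A)^α = (573.0/280.0)^0.265 = (2.0464)^0.265 = 1.20897
Power-density ratio: P_B/P_A = (V_B/V_A)³ = (1.20897)³ = 1.76702

1.767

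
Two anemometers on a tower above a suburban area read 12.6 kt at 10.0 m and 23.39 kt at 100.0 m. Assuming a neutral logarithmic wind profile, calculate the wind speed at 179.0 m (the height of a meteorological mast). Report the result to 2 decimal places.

26.12 kt

Log law: V ∝ ln(z/z₀). From the pair, with r = V₁/V₂ = 0.53869,
ln z₀ = (ln z₁ − r·ln z₂)/(1 − r) = (2.3026 − 0.53869×4.6052)/0.46131 = -0.3863 → z₀ = 0.6796 m
V₃ = V₁ · ln(z₃/z₀)/ln(z₁/z₀) = 12.6 × 5.5736/2.6888 = 26.1183 kt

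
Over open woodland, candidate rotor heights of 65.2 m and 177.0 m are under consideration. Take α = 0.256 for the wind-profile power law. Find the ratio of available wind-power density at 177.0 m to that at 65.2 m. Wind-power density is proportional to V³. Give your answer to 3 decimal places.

Speed ratio: V_B/V_A = (z_B/z_A)^α = (177.0/65.2)^0.256 = (2.7147)^0.256 = 1.29132
Power-density ratio: P_B/P_A = (V_B/V_A)³ = (1.29132)³ = 2.15328

2.153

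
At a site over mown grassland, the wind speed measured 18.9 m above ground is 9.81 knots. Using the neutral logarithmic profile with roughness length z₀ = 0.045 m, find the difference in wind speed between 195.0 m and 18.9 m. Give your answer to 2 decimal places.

Log law: V₂ = V₁ · ln(z₂/z₀)/ln(z₁/z₀) = 9.81 × 8.3741/6.0403 = 13.6004 knots
ΔV = 13.6004 − 9.81 = 3.7904 knots

3.79 knots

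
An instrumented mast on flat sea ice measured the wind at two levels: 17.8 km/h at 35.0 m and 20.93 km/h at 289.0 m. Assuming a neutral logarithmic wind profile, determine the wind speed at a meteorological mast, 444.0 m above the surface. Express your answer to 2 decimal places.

Log law: V ∝ ln(z/z₀). From the pair, with r = V₁/V₂ = 0.85045,
ln z₀ = (ln z₁ − r·ln z₂)/(1 − r) = (3.5553 − 0.85045×5.6664)/0.14955 = -8.4501 → z₀ = 0.0002139 m
V₃ = V₁ · ln(z₃/z₀)/ln(z₁/z₀) = 17.8 × 14.5460/12.0055 = 21.5666 km/h

21.57 km/h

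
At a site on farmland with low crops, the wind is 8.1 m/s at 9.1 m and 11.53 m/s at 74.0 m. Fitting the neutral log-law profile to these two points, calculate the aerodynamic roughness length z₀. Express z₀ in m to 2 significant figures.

z₀ ≈ 0.065 m

Log law: V(z) ∝ ln(z/z₀). With r = V₁/V₂ = 8.1/11.53 = 0.70252,
r · ln(z₂/z₀) = ln(z₁/z₀) ⇒ ln z₀ = (ln z₁ − r·ln z₂)/(1 − r)
ln z₀ = (2.20827 − 0.70252×4.30407) / 0.29748 = -2.7410
z₀ = exp(-2.7410) = 0.06451 m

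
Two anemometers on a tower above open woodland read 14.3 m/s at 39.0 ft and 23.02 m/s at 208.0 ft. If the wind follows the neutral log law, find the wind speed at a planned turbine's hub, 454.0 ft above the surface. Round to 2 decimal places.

Log law: V ∝ ln(z/z₀). From the pair, with r = V₁/V₂ = 0.62120,
ln z₀ = (ln z₁ − r·ln z₂)/(1 − r) = (3.6636 − 0.62120×5.3375)/0.37880 = 0.9184 → z₀ = 2.505 ft
V₃ = V₁ · ln(z₃/z₀)/ln(z₁/z₀) = 14.3 × 5.1997/2.7452 = 27.0861 m/s

27.09 m/s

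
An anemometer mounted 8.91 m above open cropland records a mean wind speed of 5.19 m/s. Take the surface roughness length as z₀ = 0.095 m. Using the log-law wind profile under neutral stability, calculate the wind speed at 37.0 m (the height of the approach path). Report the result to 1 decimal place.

6.8 m/s

Log law: V(z) ∝ ln(z/z₀), so V₂/V₁ = ln(z₂/z₀) / ln(z₁/z₀).
ln(37.0/0.095) = 5.9648, ln(8.91/0.095) = 4.5411
V₂ = 5.19 × 5.9648/4.5411 = 5.19 × 1.3135 = 6.8172 m/s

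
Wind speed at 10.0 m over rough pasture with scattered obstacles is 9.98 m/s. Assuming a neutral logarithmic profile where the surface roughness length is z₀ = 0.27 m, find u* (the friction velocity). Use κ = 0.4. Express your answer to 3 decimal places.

Log law: V(z) = (u*/κ) · ln(z/z₀) ⇒ u* = κ · V / ln(z/z₀)
u* = 0.4 × 9.98 / ln(10.0/0.27) = 0.4 × 9.98 / 3.6119
   = 3.9920 / 3.6119 = 1.1052 m/s

u* ≈ 1.105 m/s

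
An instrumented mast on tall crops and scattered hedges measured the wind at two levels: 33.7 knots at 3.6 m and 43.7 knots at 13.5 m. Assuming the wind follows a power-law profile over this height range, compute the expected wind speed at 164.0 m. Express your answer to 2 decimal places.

First find α: α = ln(V₂/V₁)/ln(z₂/z₁) = ln(43.7/33.7)/ln(13.5/3.6) = 0.25985/1.32176 = 0.1966
Extrapolate from 13.5 m to 164.0 m: V₃ = 43.7 × (164.0/13.5)^0.1966 = 43.7 × 1.6338 = 71.3987 knots

71.40 knots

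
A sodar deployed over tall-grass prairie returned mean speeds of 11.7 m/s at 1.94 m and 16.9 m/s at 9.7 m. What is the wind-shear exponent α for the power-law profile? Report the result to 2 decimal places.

Power law: V₂/V₁ = (z₂/z₁)^α ⇒ α = ln(V₂/V₁) / ln(z₂/z₁)
α = ln(16.9/11.7) / ln(9.7/1.94) = ln(1.4444) / ln(5.0000)
  = 0.36772 / 1.60944 = 0.22848

α ≈ 0.23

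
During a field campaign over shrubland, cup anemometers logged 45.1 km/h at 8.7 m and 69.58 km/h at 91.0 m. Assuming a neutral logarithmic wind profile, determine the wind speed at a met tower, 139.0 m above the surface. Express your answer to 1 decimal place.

74.0 km/h

Log law: V ∝ ln(z/z₀). From the pair, with r = V₁/V₂ = 0.64817,
ln z₀ = (ln z₁ − r·ln z₂)/(1 − r) = (2.1633 − 0.64817×4.5109)/0.35183 = -2.1616 → z₀ = 0.1151 m
V₃ = V₁ · ln(z₃/z₀)/ln(z₁/z₀) = 45.1 × 7.0961/4.3249 = 73.9974 km/h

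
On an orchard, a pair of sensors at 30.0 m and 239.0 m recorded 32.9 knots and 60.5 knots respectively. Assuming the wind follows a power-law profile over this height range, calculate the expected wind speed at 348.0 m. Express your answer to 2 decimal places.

67.55 knots

First find α: α = ln(V₂/V₁)/ln(z₂/z₁) = ln(60.5/32.9)/ln(239.0/30.0) = 0.60917/2.07527 = 0.2935
Extrapolate from 239.0 m to 348.0 m: V₃ = 60.5 × (348.0/239.0)^0.2935 = 60.5 × 1.1166 = 67.5547 knots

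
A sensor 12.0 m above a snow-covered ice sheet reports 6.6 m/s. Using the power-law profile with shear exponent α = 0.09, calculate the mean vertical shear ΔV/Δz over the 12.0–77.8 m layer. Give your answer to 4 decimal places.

Power law: V₂ = V₁ · (z₂/z₁)^α = 6.6 × (6.4833)^0.09 = 7.8092 m/s
ΔV/Δz = (7.8092 − 6.6)/(77.8 − 12.0) = 1.2092/65.8000 = 0.01838 m/s/m

0.0184 m/s/m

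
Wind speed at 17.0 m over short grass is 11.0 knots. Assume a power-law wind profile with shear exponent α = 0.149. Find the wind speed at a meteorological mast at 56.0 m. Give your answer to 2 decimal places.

13.14 knots

Power-law profile: V₂ = V₁ · (z₂/z₁)^α
V₂ = 11.0 × (56.0/17.0)^0.149 = 11.0 × (3.2941)^0.149
    = 11.0 × 1.1944 = 13.1382 knots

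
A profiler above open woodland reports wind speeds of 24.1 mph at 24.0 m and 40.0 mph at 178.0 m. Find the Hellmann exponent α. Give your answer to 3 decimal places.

Power law: V₂/V₁ = (z₂/z₁)^α ⇒ α = ln(V₂/V₁) / ln(z₂/z₁)
α = ln(40.0/24.1) / ln(178.0/24.0) = ln(1.6598) / ln(7.4167)
  = 0.50667 / 2.00373 = 0.25286

α ≈ 0.253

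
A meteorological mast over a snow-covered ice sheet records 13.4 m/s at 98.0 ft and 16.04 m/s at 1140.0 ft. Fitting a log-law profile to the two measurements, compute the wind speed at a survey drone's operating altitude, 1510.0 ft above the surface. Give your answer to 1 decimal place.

16.3 m/s

Log law: V ∝ ln(z/z₀). From the pair, with r = V₁/V₂ = 0.83541,
ln z₀ = (ln z₁ − r·ln z₂)/(1 − r) = (4.5850 − 0.83541×7.0388)/0.16459 = -7.8700 → z₀ = 0.0003820 ft
V₃ = V₁ · ln(z₃/z₀)/ln(z₁/z₀) = 13.4 × 15.1899/12.4550 = 16.3424 m/s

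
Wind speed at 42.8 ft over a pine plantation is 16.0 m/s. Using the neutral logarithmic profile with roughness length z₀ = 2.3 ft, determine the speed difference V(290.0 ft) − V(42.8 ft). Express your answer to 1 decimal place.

10.5 m/s

Log law: V₂ = V₁ · ln(z₂/z₀)/ln(z₁/z₀) = 16.0 × 4.8370/2.9236 = 26.4711 m/s
ΔV = 26.4711 − 16.0 = 10.4711 m/s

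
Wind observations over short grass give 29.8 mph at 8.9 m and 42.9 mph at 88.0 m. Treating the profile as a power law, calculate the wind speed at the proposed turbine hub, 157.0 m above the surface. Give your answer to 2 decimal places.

First find α: α = ln(V₂/V₁)/ln(z₂/z₁) = ln(42.9/29.8)/ln(88.0/8.9) = 0.36436/2.29129 = 0.1590
Extrapolate from 88.0 m to 157.0 m: V₃ = 42.9 × (157.0/88.0)^0.1590 = 42.9 × 1.0964 = 47.0368 mph

47.04 mph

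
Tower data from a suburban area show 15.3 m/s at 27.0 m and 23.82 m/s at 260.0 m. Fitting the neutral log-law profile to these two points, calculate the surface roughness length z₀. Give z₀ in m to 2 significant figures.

z₀ ≈ 0.46 m

Log law: V(z) ∝ ln(z/z₀). With r = V₁/V₂ = 15.3/23.82 = 0.64232,
r · ln(z₂/z₀) = ln(z₁/z₀) ⇒ ln z₀ = (ln z₁ − r·ln z₂)/(1 − r)
ln z₀ = (3.29584 − 0.64232×5.56068) / 0.35768 = -0.7713
z₀ = exp(-0.7713) = 0.4624 m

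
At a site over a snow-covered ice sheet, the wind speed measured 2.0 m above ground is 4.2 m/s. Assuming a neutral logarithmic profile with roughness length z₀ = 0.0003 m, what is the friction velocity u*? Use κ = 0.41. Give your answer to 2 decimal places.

Log law: V(z) = (u*/κ) · ln(z/z₀) ⇒ u* = κ · V / ln(z/z₀)
u* = 0.41 × 4.2 / ln(2.0/0.0003) = 0.41 × 4.2 / 8.8049
   = 1.7220 / 8.8049 = 0.1956 m/s

u* ≈ 0.20 m/s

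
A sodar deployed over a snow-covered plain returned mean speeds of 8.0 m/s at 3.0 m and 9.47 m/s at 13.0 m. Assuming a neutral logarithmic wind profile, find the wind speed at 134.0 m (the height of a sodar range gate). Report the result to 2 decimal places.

11.81 m/s

Log law: V ∝ ln(z/z₀). From the pair, with r = V₁/V₂ = 0.84477,
ln z₀ = (ln z₁ − r·ln z₂)/(1 − r) = (1.0986 − 0.84477×2.5649)/0.15523 = -6.8815 → z₀ = 0.001027 m
V₃ = V₁ · ln(z₃/z₀)/ln(z₁/z₀) = 8.0 × 11.7793/7.9801 = 11.8087 m/s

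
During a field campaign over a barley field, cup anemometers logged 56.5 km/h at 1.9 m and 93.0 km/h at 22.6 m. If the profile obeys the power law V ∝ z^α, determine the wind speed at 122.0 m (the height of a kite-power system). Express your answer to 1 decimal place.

130.6 km/h

First find α: α = ln(V₂/V₁)/ln(z₂/z₁) = ln(93.0/56.5)/ln(22.6/1.9) = 0.49836/2.47610 = 0.2013
Extrapolate from 22.6 m to 122.0 m: V₃ = 93.0 × (122.0/22.6)^0.2013 = 93.0 × 1.4040 = 130.5755 km/h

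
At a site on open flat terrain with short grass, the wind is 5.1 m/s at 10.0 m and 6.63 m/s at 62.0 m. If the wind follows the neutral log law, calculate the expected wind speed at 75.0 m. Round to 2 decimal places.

6.79 m/s

Log law: V ∝ ln(z/z₀). From the pair, with r = V₁/V₂ = 0.76923,
ln z₀ = (ln z₁ − r·ln z₂)/(1 − r) = (2.3026 − 0.76923×4.1271)/0.23077 = -3.7792 → z₀ = 0.02284 m
V₃ = V₁ · ln(z₃/z₀)/ln(z₁/z₀) = 5.1 × 8.0967/6.0818 = 6.7896 m/s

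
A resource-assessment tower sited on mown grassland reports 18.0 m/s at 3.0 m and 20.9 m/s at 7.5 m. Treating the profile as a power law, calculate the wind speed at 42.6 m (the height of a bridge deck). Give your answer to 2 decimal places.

27.74 m/s

First find α: α = ln(V₂/V₁)/ln(z₂/z₁) = ln(20.9/18.0)/ln(7.5/3.0) = 0.14938/0.91629 = 0.1630
Extrapolate from 7.5 m to 42.6 m: V₃ = 20.9 × (42.6/7.5)^0.1630 = 20.9 × 1.3273 = 27.7411 m/s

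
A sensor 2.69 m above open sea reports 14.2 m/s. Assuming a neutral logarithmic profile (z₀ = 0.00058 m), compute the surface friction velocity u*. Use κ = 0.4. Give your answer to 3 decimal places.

u* ≈ 0.673 m/s

Log law: V(z) = (u*/κ) · ln(z/z₀) ⇒ u* = κ · V / ln(z/z₀)
u* = 0.4 × 14.2 / ln(2.69/0.00058) = 0.4 × 14.2 / 8.4420
   = 5.6800 / 8.4420 = 0.6728 m/s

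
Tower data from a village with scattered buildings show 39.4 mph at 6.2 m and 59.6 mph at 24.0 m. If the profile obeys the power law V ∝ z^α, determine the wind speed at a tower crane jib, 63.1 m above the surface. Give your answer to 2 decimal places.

First find α: α = ln(V₂/V₁)/ln(z₂/z₁) = ln(59.6/39.4)/ln(24.0/6.2) = 0.41389/1.35350 = 0.3058
Extrapolate from 24.0 m to 63.1 m: V₃ = 59.6 × (63.1/24.0)^0.3058 = 59.6 × 1.3439 = 80.0982 mph

80.10 mph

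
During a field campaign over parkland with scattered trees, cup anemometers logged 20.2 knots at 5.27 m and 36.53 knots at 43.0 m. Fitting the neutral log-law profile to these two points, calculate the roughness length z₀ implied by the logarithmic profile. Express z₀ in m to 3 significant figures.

Log law: V(z) ∝ ln(z/z₀). With r = V₁/V₂ = 20.2/36.53 = 0.55297,
r · ln(z₂/z₀) = ln(z₁/z₀) ⇒ ln z₀ = (ln z₁ − r·ln z₂)/(1 − r)
ln z₀ = (1.66203 − 0.55297×3.76120) / 0.44703 = -0.9346
z₀ = exp(-0.9346) = 0.3927 m

z₀ ≈ 0.393 m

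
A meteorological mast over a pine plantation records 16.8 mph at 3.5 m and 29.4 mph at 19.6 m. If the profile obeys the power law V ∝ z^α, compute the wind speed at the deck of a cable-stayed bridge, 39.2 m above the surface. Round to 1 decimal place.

36.8 mph

First find α: α = ln(V₂/V₁)/ln(z₂/z₁) = ln(29.4/16.8)/ln(19.6/3.5) = 0.55962/1.72277 = 0.3248
Extrapolate from 19.6 m to 39.2 m: V₃ = 29.4 × (39.2/19.6)^0.3248 = 29.4 × 1.2525 = 36.8241 mph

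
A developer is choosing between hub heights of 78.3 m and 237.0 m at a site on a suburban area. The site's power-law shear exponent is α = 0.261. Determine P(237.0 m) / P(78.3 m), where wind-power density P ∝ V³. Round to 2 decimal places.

Speed ratio: V_B/V_A = (z_B/z_A)^α = (237.0/78.3)^0.261 = (3.0268)^0.261 = 1.33517
Power-density ratio: P_B/P_A = (V_B/V_A)³ = (1.33517)³ = 2.38019

2.38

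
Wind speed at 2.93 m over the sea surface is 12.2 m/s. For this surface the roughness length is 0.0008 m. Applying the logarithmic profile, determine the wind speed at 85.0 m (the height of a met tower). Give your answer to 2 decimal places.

17.21 m/s

Log law: V(z) ∝ ln(z/z₀), so V₂/V₁ = ln(z₂/z₀) / ln(z₁/z₀).
ln(85.0/0.0008) = 11.5736, ln(2.93/0.0008) = 8.2059
V₂ = 12.2 × 11.5736/8.2059 = 12.2 × 1.4104 = 17.2068 m/s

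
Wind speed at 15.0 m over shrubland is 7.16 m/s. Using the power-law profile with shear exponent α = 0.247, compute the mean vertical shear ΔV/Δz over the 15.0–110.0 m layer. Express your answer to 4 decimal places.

0.0479 m/s/m

Power law: V₂ = V₁ · (z₂/z₁)^α = 7.16 × (7.3333)^0.247 = 11.7123 m/s
ΔV/Δz = (11.7123 − 7.16)/(110.0 − 15.0) = 4.5523/95.0000 = 0.04792 m/s/m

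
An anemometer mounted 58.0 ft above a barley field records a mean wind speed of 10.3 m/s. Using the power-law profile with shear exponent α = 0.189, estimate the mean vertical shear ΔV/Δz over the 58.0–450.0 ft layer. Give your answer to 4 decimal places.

Power law: V₂ = V₁ · (z₂/z₁)^α = 10.3 × (7.7586)^0.189 = 15.1707 m/s
ΔV/Δz = (15.1707 − 10.3)/(450.0 − 58.0) = 4.8707/392.0000 = 0.01243 m/s/ft

0.0124 m/s/ft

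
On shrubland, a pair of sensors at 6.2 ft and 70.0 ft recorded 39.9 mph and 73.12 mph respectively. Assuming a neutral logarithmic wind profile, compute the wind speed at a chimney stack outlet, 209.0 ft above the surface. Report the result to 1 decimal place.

Log law: V ∝ ln(z/z₀). From the pair, with r = V₁/V₂ = 0.54568,
ln z₀ = (ln z₁ − r·ln z₂)/(1 − r) = (1.8245 − 0.54568×4.2485)/0.45432 = -1.0868 → z₀ = 0.3373 ft
V₃ = V₁ · ln(z₃/z₀)/ln(z₁/z₀) = 39.9 × 6.4291/2.9114 = 88.1110 mph

88.1 mph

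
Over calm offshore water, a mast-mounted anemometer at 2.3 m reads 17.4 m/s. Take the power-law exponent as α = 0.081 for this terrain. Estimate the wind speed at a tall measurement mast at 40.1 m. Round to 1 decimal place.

Power-law profile: V₂ = V₁ · (z₂/z₁)^α
V₂ = 17.4 × (40.1/2.3)^0.081 = 17.4 × (17.4348)^0.081
    = 17.4 × 1.2605 = 21.9333 m/s

21.9 m/s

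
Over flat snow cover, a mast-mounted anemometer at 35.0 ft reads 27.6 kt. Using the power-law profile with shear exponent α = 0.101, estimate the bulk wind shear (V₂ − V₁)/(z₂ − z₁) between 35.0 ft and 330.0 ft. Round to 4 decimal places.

Power law: V₂ = V₁ · (z₂/z₁)^α = 27.6 × (9.4286)^0.101 = 34.6201 kt
ΔV/Δz = (34.6201 − 27.6)/(330.0 − 35.0) = 7.0201/295.0000 = 0.02380 kt/ft

0.0238 kt/ft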